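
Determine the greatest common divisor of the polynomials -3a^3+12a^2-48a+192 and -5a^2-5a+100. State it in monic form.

a-4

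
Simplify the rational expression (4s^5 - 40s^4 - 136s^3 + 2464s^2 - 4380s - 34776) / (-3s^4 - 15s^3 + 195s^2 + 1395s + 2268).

Euclidean algorithm in ℚ[s]:
  4s^5 - 40s^4 - 136s^3 + 2464s^2 - 4380s - 34776 = (-(4/3)s + 20)(-3s^4 - 15s^3 + 195s^2 + 1395s + 2268) + (424s^3 + 424s^2 - 29256s - 80136)
  -3s^4 - 15s^3 + 195s^2 + 1395s + 2268 = (-(3/424)s - 3/106)(424s^3 + 424s^2 - 29256s - 80136) + (0)
Last nonzero remainder: 424s^3 + 424s^2 - 29256s - 80136. Dividing through by 424 gives the monic gcd s^3 + s^2 - 69s - 189.
Cancel s^3 + s^2 - 69s - 189 from numerator and denominator to get the reduced form.

(-4s^2 + 44s - 184)/(3s + 12)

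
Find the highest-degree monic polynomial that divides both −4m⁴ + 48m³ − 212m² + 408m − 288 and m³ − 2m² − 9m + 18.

By polynomial division,
  −4m⁴ + 48m³ − 212m² + 408m − 288 = (−4m + 40)(m³ − 2m² − 9m + 18) + (−168m² + 840m − 1008)
  m³ − 2m² − 9m + 18 = (−(1/168)m − 1/56)(−168m² + 840m − 1008) + (0)
Last nonzero remainder: −168m² + 840m − 1008. Dividing through by −168 gives the monic gcd m² − 5m + 6.

m² − 5m + 6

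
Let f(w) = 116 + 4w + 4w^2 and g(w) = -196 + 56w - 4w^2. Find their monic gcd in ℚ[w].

1

Euclidean algorithm in ℚ[w]:
  4w^2 + 4w + 116 = (-1)(-4w^2 + 56w - 196) + (60w - 80)
  -4w^2 + 56w - 196 = (-(1/15)w + 38/45)(60w - 80) + (-1156/9)
  60w - 80 = (-(135/289)w + 180/289)(-1156/9) + (0)
The last nonzero remainder is the constant -1156/9, so the polynomials are coprime and gcd = 1.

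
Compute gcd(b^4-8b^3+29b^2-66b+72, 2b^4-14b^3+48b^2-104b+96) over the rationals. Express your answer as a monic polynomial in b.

By polynomial division,
  b^4-8b^3+29b^2-66b+72 = (1/2)(2b^4-14b^3+48b^2-104b+96) + (-b^3+5b^2-14b+24)
  2b^4-14b^3+48b^2-104b+96 = (-2b+4)(-b^3+5b^2-14b+24) + (0)
Last nonzero remainder: -b^3+5b^2-14b+24. Dividing through by -1 gives the monic gcd b^3-5b^2+14b-24.

b^3-5b^2+14b-24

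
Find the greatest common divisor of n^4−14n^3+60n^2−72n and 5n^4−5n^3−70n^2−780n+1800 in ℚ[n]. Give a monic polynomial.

Repeated division with remainder:
  n^4−14n^3+60n^2−72n = (1/5)(5n^4−5n^3−70n^2−780n+1800) + (−13n^3+74n^2+84n−360)
  5n^4−5n^3−70n^2−780n+1800 = (−(5/13)n−305/169)(−13n^3+74n^2+84n−360) + ((16200/169)n^2−(129600/169)n+194400/169)
  −13n^3+74n^2+84n−360 = (−(2197/16200)n−169/540)((16200/169)n^2−(129600/169)n+194400/169) + (0)
Last nonzero remainder: (16200/169)n^2−(129600/169)n+194400/169. Dividing through by 16200/169 gives the monic gcd n^2−8n+12.

n^2−8n+12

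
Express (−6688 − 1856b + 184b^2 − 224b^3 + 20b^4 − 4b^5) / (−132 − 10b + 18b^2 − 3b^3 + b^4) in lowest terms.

By polynomial division,
  −4b^5 + 20b^4 − 224b^3 + 184b^2 − 1856b − 6688 = (−4b + 8)(b^4 − 3b^3 + 18b^2 − 10b − 132) + (−128b^3 − 2304b − 5632)
  b^4 − 3b^3 + 18b^2 − 10b − 132 = (−(1/128)b + 3/128)(−128b^3 − 2304b − 5632) + (0)
Last nonzero remainder: −128b^3 − 2304b − 5632. Dividing through by −128 gives the monic gcd b^3 + 18b + 44.
Cancel b^3 + 18b + 44 from numerator and denominator to get the reduced form.

(−152 + 20b − 4b^2)/(−3 + b)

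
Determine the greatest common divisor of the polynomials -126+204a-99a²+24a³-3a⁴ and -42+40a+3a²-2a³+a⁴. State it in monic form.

Repeated division with remainder:
  -3a⁴+24a³-99a²+204a-126 = (-3)(a⁴-2a³+3a²+40a-42) + (18a³-90a²+324a-252)
  a⁴-2a³+3a²+40a-42 = ((1/18)a+1/6)(18a³-90a²+324a-252) + (0)
Last nonzero remainder: 18a³-90a²+324a-252. Dividing through by 18 gives the monic gcd a³-5a²+18a-14.

-14+18a-5a²+a³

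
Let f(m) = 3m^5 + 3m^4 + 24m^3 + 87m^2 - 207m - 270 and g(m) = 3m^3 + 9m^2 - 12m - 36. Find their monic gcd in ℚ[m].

By polynomial division,
  3m^5 + 3m^4 + 24m^3 + 87m^2 - 207m - 270 = (m^2 - 2m + 18)(3m^3 + 9m^2 - 12m - 36) + (-63m^2 - 63m + 378)
  3m^3 + 9m^2 - 12m - 36 = (-(1/21)m - 2/21)(-63m^2 - 63m + 378) + (0)
Last nonzero remainder: -63m^2 - 63m + 378. Dividing through by -63 gives the monic gcd m^2 + m - 6.

m^2 + m - 6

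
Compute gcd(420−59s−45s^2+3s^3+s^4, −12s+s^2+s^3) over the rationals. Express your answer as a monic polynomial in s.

−12+s+s^2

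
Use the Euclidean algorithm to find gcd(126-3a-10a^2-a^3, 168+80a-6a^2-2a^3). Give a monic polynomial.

By polynomial division,
  -a^3-10a^2-3a+126 = (1/2)(-2a^3-6a^2+80a+168) + (-7a^2-43a+42)
  -2a^3-6a^2+80a+168 = ((2/7)a-44/49)(-7a^2-43a+42) + ((1440/49)a+1440/7)
  -7a^2-43a+42 = (-(343/1440)a+49/240)((1440/49)a+1440/7) + (0)
Last nonzero remainder: (1440/49)a+1440/7. Dividing through by 1440/49 gives the monic gcd a+7.

7+a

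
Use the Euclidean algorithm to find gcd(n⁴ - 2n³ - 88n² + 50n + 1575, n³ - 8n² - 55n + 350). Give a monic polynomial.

n² + 2n - 35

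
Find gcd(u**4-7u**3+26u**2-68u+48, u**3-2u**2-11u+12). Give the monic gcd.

u**2-5u+4

Apply the Euclidean algorithm:
  u**4-7u**3+26u**2-68u+48 = (u-5)(u**3-2u**2-11u+12) + (27u**2-135u+108)
  u**3-2u**2-11u+12 = ((1/27)u+1/9)(27u**2-135u+108) + (0)
Last nonzero remainder: 27u**2-135u+108. Dividing through by 27 gives the monic gcd u**2-5u+4.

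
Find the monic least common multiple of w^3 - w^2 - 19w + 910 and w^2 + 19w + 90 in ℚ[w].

w^4 + 8w^3 - 28w^2 + 739w + 8190

By polynomial division,
  w^3 - w^2 - 19w + 910 = (w - 20)(w^2 + 19w + 90) + (271w + 2710)
  w^2 + 19w + 90 = ((1/271)w + 9/271)(271w + 2710) + (0)
Last nonzero remainder: 271w + 2710. Dividing through by 271 gives the monic gcd w + 10.
Then lcm(f, g) = f·g / gcd(f, g); expanding and making the result monic gives the answer.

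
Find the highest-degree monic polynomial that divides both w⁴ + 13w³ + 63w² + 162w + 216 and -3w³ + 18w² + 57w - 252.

w + 4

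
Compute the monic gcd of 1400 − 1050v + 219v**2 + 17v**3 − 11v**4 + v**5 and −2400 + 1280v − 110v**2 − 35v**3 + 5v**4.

By polynomial division,
  v**5 − 11v**4 + 17v**3 + 219v**2 − 1050v + 1400 = ((1/5)v − 4/5)(5v**4 − 35v**3 − 110v**2 + 1280v − 2400) + (11v**3 − 125v**2 + 454v − 520)
  5v**4 − 35v**3 − 110v**2 + 1280v − 2400 = ((5/11)v + 240/121)(11v**3 − 125v**2 + 454v − 520) + (−(8280/121)v**2 + (74520/121)v − 165600/121)
  11v**3 − 125v**2 + 454v − 520 = (−(1331/8280)v + 1573/4140)(−(8280/121)v**2 + (74520/121)v − 165600/121) + (0)
Last nonzero remainder: −(8280/121)v**2 + (74520/121)v − 165600/121. Dividing through by −8280/121 gives the monic gcd v**2 − 9v + 20.

20 − 9v + v**2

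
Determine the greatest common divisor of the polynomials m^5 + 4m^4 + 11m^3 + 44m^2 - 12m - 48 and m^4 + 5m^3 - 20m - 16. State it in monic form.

Euclidean algorithm in ℚ[m]:
  m^5 + 4m^4 + 11m^3 + 44m^2 - 12m - 48 = (m - 1)(m^4 + 5m^3 - 20m - 16) + (16m^3 + 64m^2 - 16m - 64)
  m^4 + 5m^3 - 20m - 16 = ((1/16)m + 1/16)(16m^3 + 64m^2 - 16m - 64) + (-3m^2 - 15m - 12)
  16m^3 + 64m^2 - 16m - 64 = (-(16/3)m + 16/3)(-3m^2 - 15m - 12) + (0)
Last nonzero remainder: -3m^2 - 15m - 12. Dividing through by -3 gives the monic gcd m^2 + 5m + 4.

m^2 + 5m + 4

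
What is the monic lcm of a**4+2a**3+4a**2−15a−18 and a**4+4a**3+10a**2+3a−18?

By polynomial division,
  a**4+2a**3+4a**2−15a−18 = (a**4+4a**3+10a**2+3a−18) + (−2a**3−6a**2−18a)
  a**4+4a**3+10a**2+3a−18 = (−(1/2)a−1/2)(−2a**3−6a**2−18a) + (−2a**2−6a−18)
  −2a**3−6a**2−18a = (a)(−2a**2−6a−18) + (0)
Last nonzero remainder: −2a**2−6a−18. Dividing through by −2 gives the monic gcd a**2+3a+9.
Then lcm(f, g) = f·g / gcd(f, g); expanding and making the result monic gives the answer.

a**6+3a**5+4a**4−15a**3−41a**2+12a+36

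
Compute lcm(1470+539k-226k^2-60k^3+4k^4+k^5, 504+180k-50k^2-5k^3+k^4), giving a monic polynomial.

Euclidean algorithm in ℚ[k]:
  k^5+4k^4-60k^3-226k^2+539k+1470 = (k+9)(k^4-5k^3-50k^2+180k+504) + (35k^3+44k^2-1585k-3066)
  k^4-5k^3-50k^2+180k+504 = ((1/35)k-219/1225)(35k^3+44k^2-1585k-3066) + ((3861/1225)k^2-(3861/245)k-7722/175)
  35k^3+44k^2-1585k-3066 = ((42875/3861)k+89425/1287)((3861/1225)k^2-(3861/245)k-7722/175) + (0)
Last nonzero remainder: (3861/1225)k^2-(3861/245)k-7722/175. Dividing through by 3861/1225 gives the monic gcd k^2-5k-14.
Then lcm(f, g) = f·g / gcd(f, g); expanding and making the result monic gives the answer.

-52920-19404k+9606k^2+2699k^3-370k^4-96k^5+4k^6+k^7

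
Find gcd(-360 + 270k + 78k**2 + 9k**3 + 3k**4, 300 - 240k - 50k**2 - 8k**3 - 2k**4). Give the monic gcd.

By polynomial division,
  3k**4 + 9k**3 + 78k**2 + 270k - 360 = (-3/2)(-2k**4 - 8k**3 - 50k**2 - 240k + 300) + (-3k**3 + 3k**2 - 90k + 90)
  -2k**4 - 8k**3 - 50k**2 - 240k + 300 = ((2/3)k + 10/3)(-3k**3 + 3k**2 - 90k + 90) + (0)
Last nonzero remainder: -3k**3 + 3k**2 - 90k + 90. Dividing through by -3 gives the monic gcd k**3 - k**2 + 30k - 30.

-30 + 30k - k**2 + k**3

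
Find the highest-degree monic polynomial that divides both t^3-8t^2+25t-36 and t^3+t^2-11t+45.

Repeated division with remainder:
  t^3-8t^2+25t-36 = (t^3+t^2-11t+45) + (-9t^2+36t-81)
  t^3+t^2-11t+45 = (-(1/9)t-5/9)(-9t^2+36t-81) + (0)
Last nonzero remainder: -9t^2+36t-81. Dividing through by -9 gives the monic gcd t^2-4t+9.

t^2-4t+9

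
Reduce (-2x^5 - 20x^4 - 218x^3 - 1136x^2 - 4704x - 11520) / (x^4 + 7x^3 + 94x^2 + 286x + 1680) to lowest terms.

(-2x^3 - 14x^2 - 96x - 288)/(x^2 + 4x + 42)

Euclidean algorithm in ℚ[x]:
  -2x^5 - 20x^4 - 218x^3 - 1136x^2 - 4704x - 11520 = (-2x - 6)(x^4 + 7x^3 + 94x^2 + 286x + 1680) + (12x^3 + 372x - 1440)
  x^4 + 7x^3 + 94x^2 + 286x + 1680 = ((1/12)x + 7/12)(12x^3 + 372x - 1440) + (63x^2 + 189x + 2520)
  12x^3 + 372x - 1440 = ((4/21)x - 4/7)(63x^2 + 189x + 2520) + (0)
Last nonzero remainder: 63x^2 + 189x + 2520. Dividing through by 63 gives the monic gcd x^2 + 3x + 40.
Cancel x^2 + 3x + 40 from numerator and denominator to get the reduced form.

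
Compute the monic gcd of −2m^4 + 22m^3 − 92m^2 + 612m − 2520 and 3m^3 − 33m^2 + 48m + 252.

Apply the Euclidean algorithm:
  −2m^4 + 22m^3 − 92m^2 + 612m − 2520 = (−(2/3)m)(3m^3 − 33m^2 + 48m + 252) + (−60m^2 + 780m − 2520)
  3m^3 − 33m^2 + 48m + 252 = (−(1/20)m − 1/10)(−60m^2 + 780m − 2520) + (0)
Last nonzero remainder: −60m^2 + 780m − 2520. Dividing through by −60 gives the monic gcd m^2 − 13m + 42.

m^2 − 13m + 42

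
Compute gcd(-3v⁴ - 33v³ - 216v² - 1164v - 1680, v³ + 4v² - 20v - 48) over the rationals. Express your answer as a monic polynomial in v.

v + 2

By polynomial division,
  -3v⁴ - 33v³ - 216v² - 1164v - 1680 = (-3v - 21)(v³ + 4v² - 20v - 48) + (-192v² - 1728v - 2688)
  v³ + 4v² - 20v - 48 = (-(1/192)v + 5/192)(-192v² - 1728v - 2688) + (11v + 22)
  -192v² - 1728v - 2688 = (-(192/11)v - 1344/11)(11v + 22) + (0)
Last nonzero remainder: 11v + 22. Dividing through by 11 gives the monic gcd v + 2.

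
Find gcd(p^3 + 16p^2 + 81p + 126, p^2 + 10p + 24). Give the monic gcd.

p + 6

Euclidean algorithm in ℚ[p]:
  p^3 + 16p^2 + 81p + 126 = (p + 6)(p^2 + 10p + 24) + (-3p - 18)
  p^2 + 10p + 24 = (-(1/3)p - 4/3)(-3p - 18) + (0)
Last nonzero remainder: -3p - 18. Dividing through by -3 gives the monic gcd p + 6.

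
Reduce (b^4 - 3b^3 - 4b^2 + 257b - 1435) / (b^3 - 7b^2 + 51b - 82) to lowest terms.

Repeated division with remainder:
  b^4 - 3b^3 - 4b^2 + 257b - 1435 = (b + 4)(b^3 - 7b^2 + 51b - 82) + (-27b^2 + 135b - 1107)
  b^3 - 7b^2 + 51b - 82 = (-(1/27)b + 2/27)(-27b^2 + 135b - 1107) + (0)
Last nonzero remainder: -27b^2 + 135b - 1107. Dividing through by -27 gives the monic gcd b^2 - 5b + 41.
Cancel b^2 - 5b + 41 from numerator and denominator to get the reduced form.

(b^2 + 2b - 35)/(b - 2)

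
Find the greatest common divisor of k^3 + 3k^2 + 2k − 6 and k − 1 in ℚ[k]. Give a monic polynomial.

k − 1

Euclidean algorithm in ℚ[k]:
  k^3 + 3k^2 + 2k − 6 = (k^2 + 4k + 6)(k − 1) + (0)
The last nonzero remainder k − 1 is already monic.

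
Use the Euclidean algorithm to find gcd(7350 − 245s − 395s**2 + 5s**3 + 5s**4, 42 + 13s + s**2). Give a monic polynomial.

Euclidean algorithm in ℚ[s]:
  5s**4 + 5s**3 − 395s**2 − 245s + 7350 = (5s**2 − 60s + 175)(s**2 + 13s + 42) + (0)
The last nonzero remainder s**2 + 13s + 42 is already monic.

42 + 13s + s**2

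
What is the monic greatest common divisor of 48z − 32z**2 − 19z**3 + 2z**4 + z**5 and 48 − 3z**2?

By polynomial division,
  z**5 + 2z**4 − 19z**3 − 32z**2 + 48z = (−(1/3)z**3 − (2/3)z**2 + z)(−3z**2 + 48) + (0)
Last nonzero remainder: −3z**2 + 48. Dividing through by −3 gives the monic gcd z**2 − 16.

−16 + z**2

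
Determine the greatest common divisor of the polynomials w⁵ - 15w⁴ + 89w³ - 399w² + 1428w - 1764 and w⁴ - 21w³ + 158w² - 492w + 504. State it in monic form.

Apply the Euclidean algorithm:
  w⁵ - 15w⁴ + 89w³ - 399w² + 1428w - 1764 = (w + 6)(w⁴ - 21w³ + 158w² - 492w + 504) + (57w³ - 855w² + 3876w - 4788)
  w⁴ - 21w³ + 158w² - 492w + 504 = ((1/57)w - 2/19)(57w³ - 855w² + 3876w - 4788) + (0)
Last nonzero remainder: 57w³ - 855w² + 3876w - 4788. Dividing through by 57 gives the monic gcd w³ - 15w² + 68w - 84.

w³ - 15w² + 68w - 84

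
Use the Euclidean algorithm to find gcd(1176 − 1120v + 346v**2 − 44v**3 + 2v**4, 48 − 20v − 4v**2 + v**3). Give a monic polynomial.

Apply the Euclidean algorithm:
  2v**4 − 44v**3 + 346v**2 − 1120v + 1176 = (2v − 36)(v**3 − 4v**2 − 20v + 48) + (242v**2 − 1936v + 2904)
  v**3 − 4v**2 − 20v + 48 = ((1/242)v + 2/121)(242v**2 − 1936v + 2904) + (0)
Last nonzero remainder: 242v**2 − 1936v + 2904. Dividing through by 242 gives the monic gcd v**2 − 8v + 12.

12 − 8v + v**2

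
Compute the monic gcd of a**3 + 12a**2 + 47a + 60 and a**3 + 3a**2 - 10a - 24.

a + 4

Repeated division with remainder:
  a**3 + 12a**2 + 47a + 60 = (a**3 + 3a**2 - 10a - 24) + (9a**2 + 57a + 84)
  a**3 + 3a**2 - 10a - 24 = ((1/9)a - 10/27)(9a**2 + 57a + 84) + ((16/9)a + 64/9)
  9a**2 + 57a + 84 = ((81/16)a + 189/16)((16/9)a + 64/9) + (0)
Last nonzero remainder: (16/9)a + 64/9. Dividing through by 16/9 gives the monic gcd a + 4.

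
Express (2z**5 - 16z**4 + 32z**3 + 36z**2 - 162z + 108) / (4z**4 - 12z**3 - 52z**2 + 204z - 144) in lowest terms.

(z**2 - z - 6)/(2z + 8)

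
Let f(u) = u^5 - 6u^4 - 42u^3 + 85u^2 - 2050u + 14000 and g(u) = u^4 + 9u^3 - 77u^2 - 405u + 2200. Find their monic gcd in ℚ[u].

Repeated division with remainder:
  u^5 - 6u^4 - 42u^3 + 85u^2 - 2050u + 14000 = (u - 15)(u^4 + 9u^3 - 77u^2 - 405u + 2200) + (170u^3 - 665u^2 - 10325u + 47000)
  u^4 + 9u^3 - 77u^2 - 405u + 2200 = ((1/170)u + 439/5780)(170u^3 - 665u^2 - 10325u + 47000) + ((39585/1156)u^2 + (118755/1156)u - 395850/289)
  170u^3 - 665u^2 - 10325u + 47000 = ((39304/7917)u - 271660/7917)((39585/1156)u^2 + (118755/1156)u - 395850/289) + (0)
Last nonzero remainder: (39585/1156)u^2 + (118755/1156)u - 395850/289. Dividing through by 39585/1156 gives the monic gcd u^2 + 3u - 40.

u^2 + 3u - 40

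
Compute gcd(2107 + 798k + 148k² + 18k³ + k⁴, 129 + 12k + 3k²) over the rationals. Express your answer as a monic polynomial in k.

43 + 4k + k²

Euclidean algorithm in ℚ[k]:
  k⁴ + 18k³ + 148k² + 798k + 2107 = ((1/3)k² + (14/3)k + 49/3)(3k² + 12k + 129) + (0)
Last nonzero remainder: 3k² + 12k + 129. Dividing through by 3 gives the monic gcd k² + 4k + 43.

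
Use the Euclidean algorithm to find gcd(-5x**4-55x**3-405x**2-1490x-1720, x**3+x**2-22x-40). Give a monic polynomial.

x**2+6x+8

Apply the Euclidean algorithm:
  -5x**4-55x**3-405x**2-1490x-1720 = (-5x-50)(x**3+x**2-22x-40) + (-465x**2-2790x-3720)
  x**3+x**2-22x-40 = (-(1/465)x+1/93)(-465x**2-2790x-3720) + (0)
Last nonzero remainder: -465x**2-2790x-3720. Dividing through by -465 gives the monic gcd x**2+6x+8.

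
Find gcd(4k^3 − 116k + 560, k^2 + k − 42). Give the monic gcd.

k + 7

Euclidean algorithm in ℚ[k]:
  4k^3 − 116k + 560 = (4k − 4)(k^2 + k − 42) + (56k + 392)
  k^2 + k − 42 = ((1/56)k − 3/28)(56k + 392) + (0)
Last nonzero remainder: 56k + 392. Dividing through by 56 gives the monic gcd k + 7.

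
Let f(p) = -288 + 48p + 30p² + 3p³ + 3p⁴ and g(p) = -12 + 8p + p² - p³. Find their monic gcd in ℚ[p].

Apply the Euclidean algorithm:
  3p⁴ + 3p³ + 30p² + 48p - 288 = (-3p - 6)(-p³ + p² + 8p - 12) + (60p² + 60p - 360)
  -p³ + p² + 8p - 12 = (-(1/60)p + 1/30)(60p² + 60p - 360) + (0)
Last nonzero remainder: 60p² + 60p - 360. Dividing through by 60 gives the monic gcd p² + p - 6.

-6 + p + p²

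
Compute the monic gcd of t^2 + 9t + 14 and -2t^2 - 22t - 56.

Apply the Euclidean algorithm:
  t^2 + 9t + 14 = (-1/2)(-2t^2 - 22t - 56) + (-2t - 14)
  -2t^2 - 22t - 56 = (t + 4)(-2t - 14) + (0)
Last nonzero remainder: -2t - 14. Dividing through by -2 gives the monic gcd t + 7.

t + 7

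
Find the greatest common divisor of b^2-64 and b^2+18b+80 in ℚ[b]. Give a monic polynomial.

By polynomial division,
  b^2-64 = (b^2+18b+80) + (-18b-144)
  b^2+18b+80 = (-(1/18)b-5/9)(-18b-144) + (0)
Last nonzero remainder: -18b-144. Dividing through by -18 gives the monic gcd b+8.

b+8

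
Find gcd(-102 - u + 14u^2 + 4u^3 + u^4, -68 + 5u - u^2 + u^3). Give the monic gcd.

Euclidean algorithm in ℚ[u]:
  u^4 + 4u^3 + 14u^2 - u - 102 = (u + 5)(u^3 - u^2 + 5u - 68) + (14u^2 + 42u + 238)
  u^3 - u^2 + 5u - 68 = ((1/14)u - 2/7)(14u^2 + 42u + 238) + (0)
Last nonzero remainder: 14u^2 + 42u + 238. Dividing through by 14 gives the monic gcd u^2 + 3u + 17.

17 + 3u + u^2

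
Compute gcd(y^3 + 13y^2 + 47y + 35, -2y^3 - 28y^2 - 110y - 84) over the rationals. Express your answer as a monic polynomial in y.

y^2 + 8y + 7

Euclidean algorithm in ℚ[y]:
  y^3 + 13y^2 + 47y + 35 = (-1/2)(-2y^3 - 28y^2 - 110y - 84) + (-y^2 - 8y - 7)
  -2y^3 - 28y^2 - 110y - 84 = (2y + 12)(-y^2 - 8y - 7) + (0)
Last nonzero remainder: -y^2 - 8y - 7. Dividing through by -1 gives the monic gcd y^2 + 8y + 7.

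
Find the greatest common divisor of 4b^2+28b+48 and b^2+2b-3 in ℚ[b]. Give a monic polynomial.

Apply the Euclidean algorithm:
  4b^2+28b+48 = (4)(b^2+2b-3) + (20b+60)
  b^2+2b-3 = ((1/20)b-1/20)(20b+60) + (0)
Last nonzero remainder: 20b+60. Dividing through by 20 gives the monic gcd b+3.

b+3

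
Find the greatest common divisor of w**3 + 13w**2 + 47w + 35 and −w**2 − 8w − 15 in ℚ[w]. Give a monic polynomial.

w + 5

Euclidean algorithm in ℚ[w]:
  w**3 + 13w**2 + 47w + 35 = (−w − 5)(−w**2 − 8w − 15) + (−8w − 40)
  −w**2 − 8w − 15 = ((1/8)w + 3/8)(−8w − 40) + (0)
Last nonzero remainder: −8w − 40. Dividing through by −8 gives the monic gcd w + 5.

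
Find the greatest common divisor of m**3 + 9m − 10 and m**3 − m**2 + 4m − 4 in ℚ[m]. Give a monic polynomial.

Apply the Euclidean algorithm:
  m**3 + 9m − 10 = (m**3 − m**2 + 4m − 4) + (m**2 + 5m − 6)
  m**3 − m**2 + 4m − 4 = (m − 6)(m**2 + 5m − 6) + (40m − 40)
  m**2 + 5m − 6 = ((1/40)m + 3/20)(40m − 40) + (0)
Last nonzero remainder: 40m − 40. Dividing through by 40 gives the monic gcd m − 1.

m − 1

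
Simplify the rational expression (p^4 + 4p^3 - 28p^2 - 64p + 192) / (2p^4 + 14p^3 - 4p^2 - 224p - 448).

(p^2 + 4p - 12)/(2p^2 + 14p + 28)

Euclidean algorithm in ℚ[p]:
  p^4 + 4p^3 - 28p^2 - 64p + 192 = (1/2)(2p^4 + 14p^3 - 4p^2 - 224p - 448) + (-3p^3 - 26p^2 + 48p + 416)
  2p^4 + 14p^3 - 4p^2 - 224p - 448 = (-(2/3)p + 10/9)(-3p^3 - 26p^2 + 48p + 416) + ((512/9)p^2 - 8192/9)
  -3p^3 - 26p^2 + 48p + 416 = (-(27/512)p - 117/256)((512/9)p^2 - 8192/9) + (0)
Last nonzero remainder: (512/9)p^2 - 8192/9. Dividing through by 512/9 gives the monic gcd p^2 - 16.
Cancel p^2 - 16 from numerator and denominator to get the reduced form.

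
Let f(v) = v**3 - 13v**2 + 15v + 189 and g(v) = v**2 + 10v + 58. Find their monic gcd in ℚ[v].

1

Euclidean algorithm in ℚ[v]:
  v**3 - 13v**2 + 15v + 189 = (v - 23)(v**2 + 10v + 58) + (187v + 1523)
  v**2 + 10v + 58 = ((1/187)v + 347/34969)(187v + 1523) + (1499721/34969)
  187v + 1523 = ((6539203/1499721)v + 53257787/1499721)(1499721/34969) + (0)
The last nonzero remainder is the constant 1499721/34969, so the polynomials are coprime and gcd = 1.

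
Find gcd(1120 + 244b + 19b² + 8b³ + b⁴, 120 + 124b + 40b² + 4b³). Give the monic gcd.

Apply the Euclidean algorithm:
  b⁴ + 8b³ + 19b² + 244b + 1120 = ((1/4)b − 1/2)(4b³ + 40b² + 124b + 120) + (8b² + 276b + 1180)
  4b³ + 40b² + 124b + 120 = ((1/2)b − 49/4)(8b² + 276b + 1180) + (2915b + 14575)
  8b² + 276b + 1180 = ((8/2915)b + 236/2915)(2915b + 14575) + (0)
Last nonzero remainder: 2915b + 14575. Dividing through by 2915 gives the monic gcd b + 5.

5 + b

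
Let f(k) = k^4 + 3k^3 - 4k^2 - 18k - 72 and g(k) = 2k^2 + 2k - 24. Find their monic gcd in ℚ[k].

k^2 + k - 12

Euclidean algorithm in ℚ[k]:
  k^4 + 3k^3 - 4k^2 - 18k - 72 = ((1/2)k^2 + k + 3)(2k^2 + 2k - 24) + (0)
Last nonzero remainder: 2k^2 + 2k - 24. Dividing through by 2 gives the monic gcd k^2 + k - 12.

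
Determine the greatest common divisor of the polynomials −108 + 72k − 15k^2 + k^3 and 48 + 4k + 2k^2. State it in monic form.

1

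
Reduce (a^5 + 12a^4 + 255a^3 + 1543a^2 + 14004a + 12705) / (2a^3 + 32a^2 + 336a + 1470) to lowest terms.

By polynomial division,
  a^5 + 12a^4 + 255a^3 + 1543a^2 + 14004a + 12705 = ((1/2)a^2 − 2a + 151/2)(2a^3 + 32a^2 + 336a + 1470) + (−936a^2 − 8424a − 98280)
  2a^3 + 32a^2 + 336a + 1470 = (−(1/468)a − 7/468)(−936a^2 − 8424a − 98280) + (0)
Last nonzero remainder: −936a^2 − 8424a − 98280. Dividing through by −936 gives the monic gcd a^2 + 9a + 105.
Cancel a^2 + 9a + 105 from numerator and denominator to get the reduced form.

(a^3 + 3a^2 + 123a + 121)/(2a + 14)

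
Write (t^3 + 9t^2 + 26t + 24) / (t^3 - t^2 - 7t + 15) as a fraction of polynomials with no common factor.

Repeated division with remainder:
  t^3 + 9t^2 + 26t + 24 = (t^3 - t^2 - 7t + 15) + (10t^2 + 33t + 9)
  t^3 - t^2 - 7t + 15 = ((1/10)t - 43/100)(10t^2 + 33t + 9) + ((629/100)t + 1887/100)
  10t^2 + 33t + 9 = ((1000/629)t + 300/629)((629/100)t + 1887/100) + (0)
Last nonzero remainder: (629/100)t + 1887/100. Dividing through by 629/100 gives the monic gcd t + 3.
Cancel t + 3 from numerator and denominator to get the reduced form.

(t^2 + 6t + 8)/(t^2 - 4t + 5)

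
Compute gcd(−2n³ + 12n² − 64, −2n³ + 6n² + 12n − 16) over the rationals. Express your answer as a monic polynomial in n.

n² − 2n − 8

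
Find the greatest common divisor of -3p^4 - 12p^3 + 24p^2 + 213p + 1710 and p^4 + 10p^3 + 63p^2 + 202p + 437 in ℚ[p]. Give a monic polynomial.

Repeated division with remainder:
  -3p^4 - 12p^3 + 24p^2 + 213p + 1710 = (-3)(p^4 + 10p^3 + 63p^2 + 202p + 437) + (18p^3 + 213p^2 + 819p + 3021)
  p^4 + 10p^3 + 63p^2 + 202p + 437 = ((1/18)p - 11/108)(18p^3 + 213p^2 + 819p + 3021) + ((1411/36)p^2 + (1411/12)p + 26809/36)
  18p^3 + 213p^2 + 819p + 3021 = ((648/1411)p + 5724/1411)((1411/36)p^2 + (1411/12)p + 26809/36) + (0)
Last nonzero remainder: (1411/36)p^2 + (1411/12)p + 26809/36. Dividing through by 1411/36 gives the monic gcd p^2 + 3p + 19.

p^2 + 3p + 19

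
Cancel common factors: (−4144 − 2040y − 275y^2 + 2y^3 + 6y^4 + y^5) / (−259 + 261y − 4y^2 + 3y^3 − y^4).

(−16 − 8y − y^2)/(−1 + y)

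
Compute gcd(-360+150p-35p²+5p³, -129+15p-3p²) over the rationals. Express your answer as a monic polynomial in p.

1

Euclidean algorithm in ℚ[p]:
  5p³-35p²+150p-360 = (-(5/3)p+10/3)(-3p²+15p-129) + (-115p+70)
  -3p²+15p-129 = ((3/115)p-303/2645)(-115p+70) + (-63999/529)
  -115p+70 = ((60835/63999)p-37030/63999)(-63999/529) + (0)
The last nonzero remainder is the constant -63999/529, so the polynomials are coprime and gcd = 1.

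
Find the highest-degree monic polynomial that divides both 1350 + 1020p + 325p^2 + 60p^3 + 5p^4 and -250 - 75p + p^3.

5 + p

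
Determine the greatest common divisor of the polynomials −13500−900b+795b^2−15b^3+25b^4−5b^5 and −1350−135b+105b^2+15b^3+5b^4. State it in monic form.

90+39b+6b^2+b^3

Repeated division with remainder:
  −5b^5+25b^4−15b^3+795b^2−900b−13500 = (−b+8)(5b^4+15b^3+105b^2−135b−1350) + (−30b^3−180b^2−1170b−2700)
  5b^4+15b^3+105b^2−135b−1350 = (−(1/6)b+1/2)(−30b^3−180b^2−1170b−2700) + (0)
Last nonzero remainder: −30b^3−180b^2−1170b−2700. Dividing through by −30 gives the monic gcd b^3+6b^2+39b+90.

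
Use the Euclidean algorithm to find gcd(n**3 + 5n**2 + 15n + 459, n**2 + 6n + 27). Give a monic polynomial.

1

By polynomial division,
  n**3 + 5n**2 + 15n + 459 = (n - 1)(n**2 + 6n + 27) + (-6n + 486)
  n**2 + 6n + 27 = (-(1/6)n - 29/2)(-6n + 486) + (7074)
  -6n + 486 = (-(1/1179)n + 9/131)(7074) + (0)
The last nonzero remainder is the constant 7074, so the polynomials are coprime and gcd = 1.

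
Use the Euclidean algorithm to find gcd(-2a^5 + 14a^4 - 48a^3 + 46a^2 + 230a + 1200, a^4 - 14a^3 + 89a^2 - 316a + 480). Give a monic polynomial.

a^3 - 10a^2 + 49a - 120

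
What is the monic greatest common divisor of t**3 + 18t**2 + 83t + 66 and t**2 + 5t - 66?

t + 11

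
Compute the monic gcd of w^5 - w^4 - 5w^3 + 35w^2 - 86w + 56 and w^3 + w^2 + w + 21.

w^2 - 2w + 7

Repeated division with remainder:
  w^5 - w^4 - 5w^3 + 35w^2 - 86w + 56 = (w^2 - 2w - 4)(w^3 + w^2 + w + 21) + (20w^2 - 40w + 140)
  w^3 + w^2 + w + 21 = ((1/20)w + 3/20)(20w^2 - 40w + 140) + (0)
Last nonzero remainder: 20w^2 - 40w + 140. Dividing through by 20 gives the monic gcd w^2 - 2w + 7.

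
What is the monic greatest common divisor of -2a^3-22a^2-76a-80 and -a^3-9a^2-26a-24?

Euclidean algorithm in ℚ[a]:
  -2a^3-22a^2-76a-80 = (2)(-a^3-9a^2-26a-24) + (-4a^2-24a-32)
  -a^3-9a^2-26a-24 = ((1/4)a+3/4)(-4a^2-24a-32) + (0)
Last nonzero remainder: -4a^2-24a-32. Dividing through by -4 gives the monic gcd a^2+6a+8.

a^2+6a+8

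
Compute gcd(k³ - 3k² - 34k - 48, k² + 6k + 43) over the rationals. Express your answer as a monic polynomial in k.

Apply the Euclidean algorithm:
  k³ - 3k² - 34k - 48 = (k - 9)(k² + 6k + 43) + (-23k + 339)
  k² + 6k + 43 = (-(1/23)k - 477/529)(-23k + 339) + (184450/529)
  -23k + 339 = (-(12167/184450)k + 179331/184450)(184450/529) + (0)
The last nonzero remainder is the constant 184450/529, so the polynomials are coprime and gcd = 1.

1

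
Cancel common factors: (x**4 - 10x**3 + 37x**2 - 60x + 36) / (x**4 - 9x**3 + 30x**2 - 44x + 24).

Repeated division with remainder:
  x**4 - 10x**3 + 37x**2 - 60x + 36 = (x**4 - 9x**3 + 30x**2 - 44x + 24) + (-x**3 + 7x**2 - 16x + 12)
  x**4 - 9x**3 + 30x**2 - 44x + 24 = (-x + 2)(-x**3 + 7x**2 - 16x + 12) + (0)
Last nonzero remainder: -x**3 + 7x**2 - 16x + 12. Dividing through by -1 gives the monic gcd x**3 - 7x**2 + 16x - 12.
Cancel x**3 - 7x**2 + 16x - 12 from numerator and denominator to get the reduced form.

(x - 3)/(x - 2)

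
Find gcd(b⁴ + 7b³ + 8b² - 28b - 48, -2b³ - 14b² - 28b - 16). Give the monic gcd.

b² + 6b + 8

Apply the Euclidean algorithm:
  b⁴ + 7b³ + 8b² - 28b - 48 = (-(1/2)b)(-2b³ - 14b² - 28b - 16) + (-6b² - 36b - 48)
  -2b³ - 14b² - 28b - 16 = ((1/3)b + 1/3)(-6b² - 36b - 48) + (0)
Last nonzero remainder: -6b² - 36b - 48. Dividing through by -6 gives the monic gcd b² + 6b + 8.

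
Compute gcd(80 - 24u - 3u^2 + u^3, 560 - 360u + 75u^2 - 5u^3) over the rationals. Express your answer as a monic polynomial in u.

Euclidean algorithm in ℚ[u]:
  u^3 - 3u^2 - 24u + 80 = (-1/5)(-5u^3 + 75u^2 - 360u + 560) + (12u^2 - 96u + 192)
  -5u^3 + 75u^2 - 360u + 560 = (-(5/12)u + 35/12)(12u^2 - 96u + 192) + (0)
Last nonzero remainder: 12u^2 - 96u + 192. Dividing through by 12 gives the monic gcd u^2 - 8u + 16.

16 - 8u + u^2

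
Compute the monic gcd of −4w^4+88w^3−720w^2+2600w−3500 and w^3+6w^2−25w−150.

w−5

Repeated division with remainder:
  −4w^4+88w^3−720w^2+2600w−3500 = (−4w+112)(w^3+6w^2−25w−150) + (−1492w^2+4800w+13300)
  w^3+6w^2−25w−150 = (−(1/1492)w−1719/278258)(−1492w^2+4800w+13300) + ((1887600/139129)w−9438000/139129)
  −1492w^2+4800w+13300 = (−(51895117/471900)w−18504157/94380)((1887600/139129)w−9438000/139129) + (0)
Last nonzero remainder: (1887600/139129)w−9438000/139129. Dividing through by 1887600/139129 gives the monic gcd w−5.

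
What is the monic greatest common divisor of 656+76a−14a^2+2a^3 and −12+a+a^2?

4+a

By polynomial division,
  2a^3−14a^2+76a+656 = (2a−16)(a^2+a−12) + (116a+464)
  a^2+a−12 = ((1/116)a−3/116)(116a+464) + (0)
Last nonzero remainder: 116a+464. Dividing through by 116 gives the monic gcd a+4.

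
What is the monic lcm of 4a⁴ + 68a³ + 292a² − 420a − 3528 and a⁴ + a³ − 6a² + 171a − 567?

a⁶ + 14a⁵ + 49a⁴ + 135a³ + 1404a² − 189a − 23814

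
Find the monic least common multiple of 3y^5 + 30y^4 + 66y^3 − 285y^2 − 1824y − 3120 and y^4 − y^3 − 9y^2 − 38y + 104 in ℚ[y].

y^6 + 8y^5 + 2y^4 − 139y^3 − 418y^2 + 176y + 2080

Euclidean algorithm in ℚ[y]:
  3y^5 + 30y^4 + 66y^3 − 285y^2 − 1824y − 3120 = (3y + 33)(y^4 − y^3 − 9y^2 − 38y + 104) + (126y^3 + 126y^2 − 882y − 6552)
  y^4 − y^3 − 9y^2 − 38y + 104 = ((1/126)y − 1/63)(126y^3 + 126y^2 − 882y − 6552) + (0)
Last nonzero remainder: 126y^3 + 126y^2 − 882y − 6552. Dividing through by 126 gives the monic gcd y^3 + y^2 − 7y − 52.
Then lcm(f, g) = f·g / gcd(f, g); expanding and making the result monic gives the answer.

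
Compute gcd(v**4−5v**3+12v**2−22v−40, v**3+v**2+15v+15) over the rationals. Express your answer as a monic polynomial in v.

Repeated division with remainder:
  v**4−5v**3+12v**2−22v−40 = (v−6)(v**3+v**2+15v+15) + (3v**2+53v+50)
  v**3+v**2+15v+15 = ((1/3)v−50/9)(3v**2+53v+50) + ((2635/9)v+2635/9)
  3v**2+53v+50 = ((27/2635)v+90/527)((2635/9)v+2635/9) + (0)
Last nonzero remainder: (2635/9)v+2635/9. Dividing through by 2635/9 gives the monic gcd v+1.

v+1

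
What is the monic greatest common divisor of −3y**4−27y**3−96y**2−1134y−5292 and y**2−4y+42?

y**2−4y+42

Apply the Euclidean algorithm:
  −3y**4−27y**3−96y**2−1134y−5292 = (−3y**2−39y−126)(y**2−4y+42) + (0)
The last nonzero remainder y**2−4y+42 is already monic.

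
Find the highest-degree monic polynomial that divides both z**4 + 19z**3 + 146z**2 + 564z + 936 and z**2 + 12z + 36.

Repeated division with remainder:
  z**4 + 19z**3 + 146z**2 + 564z + 936 = (z**2 + 7z + 26)(z**2 + 12z + 36) + (0)
The last nonzero remainder z**2 + 12z + 36 is already monic.

z**2 + 12z + 36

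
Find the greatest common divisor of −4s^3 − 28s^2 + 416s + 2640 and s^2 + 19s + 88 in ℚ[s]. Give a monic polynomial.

s + 11

Euclidean algorithm in ℚ[s]:
  −4s^3 − 28s^2 + 416s + 2640 = (−4s + 48)(s^2 + 19s + 88) + (−144s − 1584)
  s^2 + 19s + 88 = (−(1/144)s − 1/18)(−144s − 1584) + (0)
Last nonzero remainder: −144s − 1584. Dividing through by −144 gives the monic gcd s + 11.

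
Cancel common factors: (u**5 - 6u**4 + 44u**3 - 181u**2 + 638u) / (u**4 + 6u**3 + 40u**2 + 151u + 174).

(u**3 - 7u**2 + 22u)/(u**2 + 5u + 6)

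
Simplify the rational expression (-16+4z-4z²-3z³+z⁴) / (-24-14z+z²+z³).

(2-z+z²)/(3+z)

Euclidean algorithm in ℚ[z]:
  z⁴-3z³-4z²+4z-16 = (z-4)(z³+z²-14z-24) + (14z²-28z-112)
  z³+z²-14z-24 = ((1/14)z+3/14)(14z²-28z-112) + (0)
Last nonzero remainder: 14z²-28z-112. Dividing through by 14 gives the monic gcd z²-2z-8.
Cancel z²-2z-8 from numerator and denominator to get the reduced form.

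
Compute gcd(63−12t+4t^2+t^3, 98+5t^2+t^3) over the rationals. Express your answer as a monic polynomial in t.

Apply the Euclidean algorithm:
  t^3+4t^2−12t+63 = (t^3+5t^2+98) + (−t^2−12t−35)
  t^3+5t^2+98 = (−t+7)(−t^2−12t−35) + (49t+343)
  −t^2−12t−35 = (−(1/49)t−5/49)(49t+343) + (0)
Last nonzero remainder: 49t+343. Dividing through by 49 gives the monic gcd t+7.

7+t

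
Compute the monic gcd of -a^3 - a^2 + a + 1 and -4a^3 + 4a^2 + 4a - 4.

a^2 - 1

Euclidean algorithm in ℚ[a]:
  -a^3 - a^2 + a + 1 = (1/4)(-4a^3 + 4a^2 + 4a - 4) + (-2a^2 + 2)
  -4a^3 + 4a^2 + 4a - 4 = (2a - 2)(-2a^2 + 2) + (0)
Last nonzero remainder: -2a^2 + 2. Dividing through by -2 gives the monic gcd a^2 - 1.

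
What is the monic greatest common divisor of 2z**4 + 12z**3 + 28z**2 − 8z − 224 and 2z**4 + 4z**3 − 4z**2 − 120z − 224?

z**2 + 4z + 14

By polynomial division,
  2z**4 + 12z**3 + 28z**2 − 8z − 224 = (2z**4 + 4z**3 − 4z**2 − 120z − 224) + (8z**3 + 32z**2 + 112z)
  2z**4 + 4z**3 − 4z**2 − 120z − 224 = ((1/4)z − 1/2)(8z**3 + 32z**2 + 112z) + (−16z**2 − 64z − 224)
  8z**3 + 32z**2 + 112z = (−(1/2)z)(−16z**2 − 64z − 224) + (0)
Last nonzero remainder: −16z**2 − 64z − 224. Dividing through by −16 gives the monic gcd z**2 + 4z + 14.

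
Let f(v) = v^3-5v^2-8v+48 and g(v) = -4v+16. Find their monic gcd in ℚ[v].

Repeated division with remainder:
  v^3-5v^2-8v+48 = (-(1/4)v^2+(1/4)v+3)(-4v+16) + (0)
Last nonzero remainder: -4v+16. Dividing through by -4 gives the monic gcd v-4.

v-4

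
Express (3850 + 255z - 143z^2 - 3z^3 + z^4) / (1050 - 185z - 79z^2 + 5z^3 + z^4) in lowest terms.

(-11 + z)/(-3 + z)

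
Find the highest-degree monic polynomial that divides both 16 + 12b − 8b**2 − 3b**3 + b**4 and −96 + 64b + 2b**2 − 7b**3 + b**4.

Repeated division with remainder:
  b**4 − 3b**3 − 8b**2 + 12b + 16 = (b**4 − 7b**3 + 2b**2 + 64b − 96) + (4b**3 − 10b**2 − 52b + 112)
  b**4 − 7b**3 + 2b**2 + 64b − 96 = ((1/4)b − 9/8)(4b**3 − 10b**2 − 52b + 112) + ((15/4)b**2 − (45/2)b + 30)
  4b**3 − 10b**2 − 52b + 112 = ((16/15)b + 56/15)((15/4)b**2 − (45/2)b + 30) + (0)
Last nonzero remainder: (15/4)b**2 − (45/2)b + 30. Dividing through by 15/4 gives the monic gcd b**2 − 6b + 8.

8 − 6b + b**2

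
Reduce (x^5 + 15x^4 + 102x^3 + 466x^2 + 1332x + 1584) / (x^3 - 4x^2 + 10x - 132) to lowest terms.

(x^3 + 13x^2 + 54x + 72)/(x - 6)

Apply the Euclidean algorithm:
  x^5 + 15x^4 + 102x^3 + 466x^2 + 1332x + 1584 = (x^2 + 19x + 168)(x^3 - 4x^2 + 10x - 132) + (1080x^2 + 2160x + 23760)
  x^3 - 4x^2 + 10x - 132 = ((1/1080)x - 1/180)(1080x^2 + 2160x + 23760) + (0)
Last nonzero remainder: 1080x^2 + 2160x + 23760. Dividing through by 1080 gives the monic gcd x^2 + 2x + 22.
Cancel x^2 + 2x + 22 from numerator and denominator to get the reduced form.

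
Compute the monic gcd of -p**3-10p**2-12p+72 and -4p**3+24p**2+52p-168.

Apply the Euclidean algorithm:
  -p**3-10p**2-12p+72 = (1/4)(-4p**3+24p**2+52p-168) + (-16p**2-25p+114)
  -4p**3+24p**2+52p-168 = ((1/4)p-121/64)(-16p**2-25p+114) + (-(1521/64)p+1521/32)
  -16p**2-25p+114 = ((1024/1521)p+1216/507)(-(1521/64)p+1521/32) + (0)
Last nonzero remainder: -(1521/64)p+1521/32. Dividing through by -1521/64 gives the monic gcd p-2.

p-2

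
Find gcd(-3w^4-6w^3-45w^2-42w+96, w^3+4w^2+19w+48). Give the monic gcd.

w^2+w+16

Euclidean algorithm in ℚ[w]:
  -3w^4-6w^3-45w^2-42w+96 = (-3w+6)(w^3+4w^2+19w+48) + (-12w^2-12w-192)
  w^3+4w^2+19w+48 = (-(1/12)w-1/4)(-12w^2-12w-192) + (0)
Last nonzero remainder: -12w^2-12w-192. Dividing through by -12 gives the monic gcd w^2+w+16.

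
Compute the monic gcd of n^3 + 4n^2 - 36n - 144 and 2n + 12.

Apply the Euclidean algorithm:
  n^3 + 4n^2 - 36n - 144 = ((1/2)n^2 - n - 12)(2n + 12) + (0)
Last nonzero remainder: 2n + 12. Dividing through by 2 gives the monic gcd n + 6.

n + 6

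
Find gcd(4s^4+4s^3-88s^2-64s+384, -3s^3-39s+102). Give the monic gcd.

Euclidean algorithm in ℚ[s]:
  4s^4+4s^3-88s^2-64s+384 = (-(4/3)s-4/3)(-3s^3-39s+102) + (-140s^2+20s+520)
  -3s^3-39s+102 = ((3/140)s+3/980)(-140s^2+20s+520) + (-(2460/49)s+4920/49)
  -140s^2+20s+520 = ((343/123)s+637/123)(-(2460/49)s+4920/49) + (0)
Last nonzero remainder: -(2460/49)s+4920/49. Dividing through by -2460/49 gives the monic gcd s-2.

s-2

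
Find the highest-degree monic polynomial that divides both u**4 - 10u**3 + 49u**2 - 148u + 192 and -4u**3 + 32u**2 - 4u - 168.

u - 3

Repeated division with remainder:
  u**4 - 10u**3 + 49u**2 - 148u + 192 = (-(1/4)u + 1/2)(-4u**3 + 32u**2 - 4u - 168) + (32u**2 - 188u + 276)
  -4u**3 + 32u**2 - 4u - 168 = (-(1/8)u + 17/64)(32u**2 - 188u + 276) + ((1287/16)u - 3861/16)
  32u**2 - 188u + 276 = ((512/1287)u - 1472/1287)((1287/16)u - 3861/16) + (0)
Last nonzero remainder: (1287/16)u - 3861/16. Dividing through by 1287/16 gives the monic gcd u - 3.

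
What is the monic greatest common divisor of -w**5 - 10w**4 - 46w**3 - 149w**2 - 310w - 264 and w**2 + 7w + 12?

Apply the Euclidean algorithm:
  -w**5 - 10w**4 - 46w**3 - 149w**2 - 310w - 264 = (-w**3 - 3w**2 - 13w - 22)(w**2 + 7w + 12) + (0)
The last nonzero remainder w**2 + 7w + 12 is already monic.

w**2 + 7w + 12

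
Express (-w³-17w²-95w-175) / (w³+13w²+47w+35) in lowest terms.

(-w-5)/(w+1)

Apply the Euclidean algorithm:
  -w³-17w²-95w-175 = (-1)(w³+13w²+47w+35) + (-4w²-48w-140)
  w³+13w²+47w+35 = (-(1/4)w-1/4)(-4w²-48w-140) + (0)
Last nonzero remainder: -4w²-48w-140. Dividing through by -4 gives the monic gcd w²+12w+35.
Cancel w²+12w+35 from numerator and denominator to get the reduced form.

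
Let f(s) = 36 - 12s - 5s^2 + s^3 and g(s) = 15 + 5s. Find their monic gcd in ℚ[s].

Euclidean algorithm in ℚ[s]:
  s^3 - 5s^2 - 12s + 36 = ((1/5)s^2 - (8/5)s + 12/5)(5s + 15) + (0)
Last nonzero remainder: 5s + 15. Dividing through by 5 gives the monic gcd s + 3.

3 + s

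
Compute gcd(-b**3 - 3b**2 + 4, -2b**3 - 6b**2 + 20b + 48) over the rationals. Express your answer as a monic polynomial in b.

Apply the Euclidean algorithm:
  -b**3 - 3b**2 + 4 = (1/2)(-2b**3 - 6b**2 + 20b + 48) + (-10b - 20)
  -2b**3 - 6b**2 + 20b + 48 = ((1/5)b**2 + (1/5)b - 12/5)(-10b - 20) + (0)
Last nonzero remainder: -10b - 20. Dividing through by -10 gives the monic gcd b + 2.

b + 2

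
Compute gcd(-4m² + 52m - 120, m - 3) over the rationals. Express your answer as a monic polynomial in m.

m - 3

Repeated division with remainder:
  -4m² + 52m - 120 = (-4m + 40)(m - 3) + (0)
The last nonzero remainder m - 3 is already monic.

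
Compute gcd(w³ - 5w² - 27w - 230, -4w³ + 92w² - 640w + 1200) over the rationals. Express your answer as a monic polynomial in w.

Euclidean algorithm in ℚ[w]:
  w³ - 5w² - 27w - 230 = (-1/4)(-4w³ + 92w² - 640w + 1200) + (18w² - 187w + 70)
  -4w³ + 92w² - 640w + 1200 = (-(2/9)w + 227/81)(18w² - 187w + 70) + (-(8131/81)w + 81310/81)
  18w² - 187w + 70 = (-(1458/8131)w + 567/8131)(-(8131/81)w + 81310/81) + (0)
Last nonzero remainder: -(8131/81)w + 81310/81. Dividing through by -8131/81 gives the monic gcd w - 10.

w - 10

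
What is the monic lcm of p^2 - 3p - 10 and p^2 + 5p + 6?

p^3 - 19p - 30

Apply the Euclidean algorithm:
  p^2 - 3p - 10 = (p^2 + 5p + 6) + (-8p - 16)
  p^2 + 5p + 6 = (-(1/8)p - 3/8)(-8p - 16) + (0)
Last nonzero remainder: -8p - 16. Dividing through by -8 gives the monic gcd p + 2.
Then lcm(f, g) = f·g / gcd(f, g); expanding and making the result monic gives the answer.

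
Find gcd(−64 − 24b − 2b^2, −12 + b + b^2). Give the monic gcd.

By polynomial division,
  −2b^2 − 24b − 64 = (−2)(b^2 + b − 12) + (−22b − 88)
  b^2 + b − 12 = (−(1/22)b + 3/22)(−22b − 88) + (0)
Last nonzero remainder: −22b − 88. Dividing through by −22 gives the monic gcd b + 4.

4 + b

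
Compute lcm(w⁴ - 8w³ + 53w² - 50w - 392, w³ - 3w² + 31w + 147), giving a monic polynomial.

By polynomial division,
  w⁴ - 8w³ + 53w² - 50w - 392 = (w - 5)(w³ - 3w² + 31w + 147) + (7w² - 42w + 343)
  w³ - 3w² + 31w + 147 = ((1/7)w + 3/7)(7w² - 42w + 343) + (0)
Last nonzero remainder: 7w² - 42w + 343. Dividing through by 7 gives the monic gcd w² - 6w + 49.
Then lcm(f, g) = f·g / gcd(f, g); expanding and making the result monic gives the answer.

w⁵ - 5w⁴ + 29w³ + 109w² - 542w - 1176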